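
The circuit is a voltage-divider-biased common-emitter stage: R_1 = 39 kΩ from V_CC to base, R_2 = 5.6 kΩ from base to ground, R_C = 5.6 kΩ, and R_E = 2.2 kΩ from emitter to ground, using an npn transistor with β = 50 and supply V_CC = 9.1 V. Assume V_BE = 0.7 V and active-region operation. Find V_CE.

Thevenize the base divider: V_Th = V_CC·R_2/(R_1+R_2) = 9.1×5.6/44.6 = 1.14 V, R_Th = R_1‖R_2 = 4.9 kΩ.
Base-emitter loop: V_Th = I_B·R_Th + V_BE + (β+1)I_B·R_E, so I_B = (1.14 − 0.7) / (4.9 + 51×2.2) = 0.00378 mA.
I_C = β·I_B = 50×0.00378 = 0.189 mA, and I_E = (β+1)I_B = 0.193 mA.
V_CE = V_CC − I_C·R_C − I_E·R_E = 9.1 − 0.189×5.6 − 0.193×2.2 = 7.62 V.
V_CE = 7.62 V > 0.2 V confirms active-region operation.

V_CE ≈ 7.6 V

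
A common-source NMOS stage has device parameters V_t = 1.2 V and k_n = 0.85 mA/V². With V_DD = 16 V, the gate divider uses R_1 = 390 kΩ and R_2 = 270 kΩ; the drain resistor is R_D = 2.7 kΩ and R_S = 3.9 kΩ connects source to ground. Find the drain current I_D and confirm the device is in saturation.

V_G = V_DD·R_2/(R_1+R_2) = 16×270/660 = 6.55 V.
Assume saturation: I_D = (k_n/2)(V_GS − V_t)² with V_GS = V_G − I_D·R_S = 6.55 − 3.9·I_D.
Substituting gives 6.46·I_D² − 18.7·I_D + 12.1 = 0, with roots I_D = 0.981 or 1.91 mA.
The root I_D = 1.91 mA gives V_GS = -0.923 V ≤ V_t, so take I_D = 0.981 mA.
Then V_GS = 2.72 V and V_DS = V_DD − I_D(R_D+R_S) = 16 − 0.981×6.6 = 9.53 V.
Saturation requires V_DS ≥ V_GS − V_t = 1.52 V; 9.53 ≥ 1.52 ✓.

I_D ≈ 0.98 mA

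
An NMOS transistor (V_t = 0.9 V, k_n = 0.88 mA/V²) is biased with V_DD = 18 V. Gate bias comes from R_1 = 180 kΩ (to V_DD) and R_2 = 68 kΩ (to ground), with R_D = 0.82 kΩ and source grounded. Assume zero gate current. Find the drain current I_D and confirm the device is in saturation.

I_D ≈ 7.2 mA

V_G = V_DD·R_2/(R_1+R_2) = 18×68/248 = 4.94 V. With the source grounded, V_GS = V_G = 4.94 V.
Assume saturation: I_D = (k_n/2)(V_GS − V_t)² = (0.88/2)×(4.94 − 0.9)² = 0.44×4.04² = 7.17 mA.
V_DS = V_DD − I_D·R_D = 18 − 7.17×0.82 = 12.1 V.
Saturation requires V_DS ≥ V_GS − V_t = 4.04 V; 12.1 ≥ 4.04 ✓.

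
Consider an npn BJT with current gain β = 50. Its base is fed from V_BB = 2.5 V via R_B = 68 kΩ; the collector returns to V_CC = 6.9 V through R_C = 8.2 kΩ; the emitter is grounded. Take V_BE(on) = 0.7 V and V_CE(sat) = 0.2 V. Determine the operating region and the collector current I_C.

Assume active: I_B = (2.5 − 0.7)/68 = 0.0265 mA, giving I_C = β·I_B = 1.32 mA.
But then V_CE = 6.9 − 1.32×8.2 = -3.95 V < V_CE(sat) = 0.2 V — impossible in the active region.
So the transistor is saturated. With V_CE = 0.2 V, I_C = (V_CC − 0.2)/R_C = 6.7/8.2 = 0.817 mA.
Check: β·I_B = 1.32 mA > I_C = 0.817 mA, confirming saturation.

saturation; I_C ≈ 0.82 mA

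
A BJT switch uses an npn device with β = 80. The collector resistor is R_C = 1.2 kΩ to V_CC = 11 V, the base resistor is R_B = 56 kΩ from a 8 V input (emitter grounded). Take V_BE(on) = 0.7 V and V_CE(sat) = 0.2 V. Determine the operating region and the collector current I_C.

Assume active: I_B = (8 − 0.7)/56 = 0.13 mA, giving I_C = β·I_B = 10.4 mA.
But then V_CE = 11 − 10.4×1.2 = -1.51 V < V_CE(sat) = 0.2 V — impossible in the active region.
So the transistor is saturated. With V_CE = 0.2 V, I_C = (V_CC − 0.2)/R_C = 10.8/1.2 = 9 mA.
Check: β·I_B = 10.4 mA > I_C = 9 mA, confirming saturation.

saturation; I_C ≈ 9 mA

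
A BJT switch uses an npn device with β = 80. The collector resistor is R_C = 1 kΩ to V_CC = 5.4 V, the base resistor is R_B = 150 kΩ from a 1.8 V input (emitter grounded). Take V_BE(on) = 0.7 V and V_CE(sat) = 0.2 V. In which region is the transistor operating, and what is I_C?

active; I_C ≈ 0.59 mA

Assume active. Base-emitter loop: I_B = (V_BB − V_BE)/R_B = (1.8 − 0.7)/150 = 0.00733 mA.
I_C = β·I_B = 80×0.00733 = 0.587 mA.
V_CE = V_CC − I_C·R_C = 5.4 − 0.587×1 = 4.81 V > V_CE(sat), so the active-region assumption holds.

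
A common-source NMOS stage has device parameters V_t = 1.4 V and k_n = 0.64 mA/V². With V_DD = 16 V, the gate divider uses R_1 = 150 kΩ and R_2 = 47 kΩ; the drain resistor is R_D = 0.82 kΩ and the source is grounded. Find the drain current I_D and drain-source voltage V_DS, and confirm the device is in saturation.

V_G = V_DD·R_2/(R_1+R_2) = 16×47/197 = 3.82 V. With the source grounded, V_GS = V_G = 3.82 V.
Assume saturation: I_D = (k_n/2)(V_GS − V_t)² = (0.64/2)×(3.82 − 1.4)² = 0.32×2.42² = 1.87 mA.
V_DS = V_DD − I_D·R_D = 16 − 1.87×0.82 = 14.5 V.
Saturation requires V_DS ≥ V_GS − V_t = 2.42 V; 14.5 ≥ 2.42 ✓.

I_D ≈ 1.9 mA, V_DS ≈ 14 V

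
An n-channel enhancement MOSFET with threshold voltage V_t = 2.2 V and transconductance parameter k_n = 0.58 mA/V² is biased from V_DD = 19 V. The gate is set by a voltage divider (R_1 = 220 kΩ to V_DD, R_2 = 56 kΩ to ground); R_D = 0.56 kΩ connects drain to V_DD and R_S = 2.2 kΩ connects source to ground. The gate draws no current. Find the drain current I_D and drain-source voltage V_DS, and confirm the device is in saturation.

V_G = V_DD·R_2/(R_1+R_2) = 19×56/276 = 3.86 V.
Assume saturation: I_D = (k_n/2)(V_GS − V_t)² with V_GS = V_G − I_D·R_S = 3.86 − 2.2·I_D.
Substituting gives 1.4·I_D² − 3.11·I_D + 0.794 = 0, with roots I_D = 0.294 or 1.92 mA.
The root I_D = 1.92 mA gives V_GS = -0.375 V ≤ V_t, so take I_D = 0.294 mA.
Then V_GS = 3.21 V and V_DS = V_DD − I_D(R_D+R_S) = 19 − 0.294×2.76 = 18.2 V.
Saturation requires V_DS ≥ V_GS − V_t = 1.01 V; 18.2 ≥ 1.01 ✓.

I_D ≈ 0.29 mA, V_DS ≈ 18 V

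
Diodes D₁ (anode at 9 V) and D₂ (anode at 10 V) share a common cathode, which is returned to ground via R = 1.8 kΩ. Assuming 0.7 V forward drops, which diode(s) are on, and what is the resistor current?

Only D₂ conducts; I_R ≈ 5.2 mA

Assume both conduct. Then node N would need to be at both 9−0.7 = 8.3 V and 10−0.7 = 9.3 V, which is impossible.
Assume only D₂ conducts: V_N = 10 − 0.7 = 9.3 V, so I_R = 9.3/1.8 = 5.17 mA.
Check D₁: its anode-to-cathode voltage is 9 − 9.3 = -0.3 V < 0.7 V, so it is off. The assumption is consistent.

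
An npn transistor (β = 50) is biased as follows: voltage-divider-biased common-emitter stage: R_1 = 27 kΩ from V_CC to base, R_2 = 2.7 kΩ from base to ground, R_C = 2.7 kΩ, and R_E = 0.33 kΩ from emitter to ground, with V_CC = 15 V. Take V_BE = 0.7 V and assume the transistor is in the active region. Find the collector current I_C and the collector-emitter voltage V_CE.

Thevenize the base divider: V_Th = V_CC·R_2/(R_1+R_2) = 15×2.7/29.7 = 1.36 V, R_Th = R_1‖R_2 = 2.45 kΩ.
Base-emitter loop: V_Th = I_B·R_Th + V_BE + (β+1)I_B·R_E, so I_B = (1.36 − 0.7) / (2.45 + 51×0.33) = 0.0344 mA.
I_C = β·I_B = 50×0.0344 = 1.72 mA, and I_E = (β+1)I_B = 1.76 mA.
V_CE = V_CC − I_C·R_C − I_E·R_E = 15 − 1.72×2.7 − 1.76×0.33 = 9.78 V.
V_CE = 9.78 V > 0.2 V confirms active-region operation.

I_C ≈ 1.7 mA, V_CE ≈ 9.8 V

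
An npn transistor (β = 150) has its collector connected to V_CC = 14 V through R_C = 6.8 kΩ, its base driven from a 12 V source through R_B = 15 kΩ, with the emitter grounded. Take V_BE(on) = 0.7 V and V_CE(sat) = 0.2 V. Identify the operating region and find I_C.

Assume active: I_B = (12 − 0.7)/15 = 0.753 mA, giving I_C = β·I_B = 113 mA.
But then V_CE = 14 − 113×6.8 = -754 V < V_CE(sat) = 0.2 V — impossible in the active region.
So the transistor is saturated. With V_CE = 0.2 V, I_C = (V_CC − 0.2)/R_C = 13.8/6.8 = 2.03 mA.
Check: β·I_B = 113 mA > I_C = 2.03 mA, confirming saturation.

saturation; I_C ≈ 2 mA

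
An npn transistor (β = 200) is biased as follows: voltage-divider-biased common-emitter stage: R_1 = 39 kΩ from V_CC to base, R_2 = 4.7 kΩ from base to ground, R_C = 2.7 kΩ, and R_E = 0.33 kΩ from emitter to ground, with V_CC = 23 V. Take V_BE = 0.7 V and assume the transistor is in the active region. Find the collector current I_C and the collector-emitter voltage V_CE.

Thevenize the base divider: V_Th = V_CC·R_2/(R_1+R_2) = 23×4.7/43.7 = 2.47 V, R_Th = R_1‖R_2 = 4.19 kΩ.
Base-emitter loop: V_Th = I_B·R_Th + V_BE + (β+1)I_B·R_E, so I_B = (2.47 − 0.7) / (4.19 + 201×0.33) = 0.0251 mA.
I_C = β·I_B = 200×0.0251 = 5.03 mA, and I_E = (β+1)I_B = 5.06 mA.
V_CE = V_CC − I_C·R_C − I_E·R_E = 23 − 5.03×2.7 − 5.06×0.33 = 7.75 V.
V_CE = 7.75 V > 0.2 V confirms active-region operation.

I_C ≈ 5 mA, V_CE ≈ 7.8 V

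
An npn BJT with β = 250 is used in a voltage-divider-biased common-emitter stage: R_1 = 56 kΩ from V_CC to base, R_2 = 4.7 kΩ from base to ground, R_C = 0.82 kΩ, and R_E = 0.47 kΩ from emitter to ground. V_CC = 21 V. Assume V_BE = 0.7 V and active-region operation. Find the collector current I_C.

Thevenize the base divider: V_Th = V_CC·R_2/(R_1+R_2) = 21×4.7/60.7 = 1.63 V, R_Th = R_1‖R_2 = 4.34 kΩ.
Base-emitter loop: V_Th = I_B·R_Th + V_BE + (β+1)I_B·R_E, so I_B = (1.63 − 0.7) / (4.34 + 251×0.47) = 0.00757 mA.
I_C = β·I_B = 250×0.00757 = 1.89 mA, and I_E = (β+1)I_B = 1.9 mA.
V_CE = V_CC − I_C·R_C − I_E·R_E = 21 − 1.89×0.82 − 1.9×0.47 = 18.6 V.
V_CE = 18.6 V > 0.2 V confirms active-region operation.

I_C ≈ 1.9 mA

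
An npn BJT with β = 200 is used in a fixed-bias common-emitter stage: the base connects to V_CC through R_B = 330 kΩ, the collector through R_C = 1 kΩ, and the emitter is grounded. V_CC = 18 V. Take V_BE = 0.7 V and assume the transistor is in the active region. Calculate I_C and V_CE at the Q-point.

Base loop: V_CC = I_B·R_B + V_BE, so I_B = (18 − 0.7)/330 kΩ = 0.0524 mA.
In the active region I_C = β·I_B = 200 × 0.0524 = 10.5 mA.
Collector loop: V_CE = V_CC − I_C·R_C = 18 − 10.5×1 = 7.52 V.
Since V_CE = 7.52 V > V_CE(sat) ≈ 0.2 V, the transistor is in the active region as assumed.

I_C ≈ 10 mA, V_CE ≈ 7.5 V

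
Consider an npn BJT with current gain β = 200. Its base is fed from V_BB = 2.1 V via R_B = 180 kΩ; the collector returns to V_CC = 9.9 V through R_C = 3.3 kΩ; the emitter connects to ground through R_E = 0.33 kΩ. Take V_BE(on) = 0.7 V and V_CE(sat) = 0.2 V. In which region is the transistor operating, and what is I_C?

active; I_C ≈ 1.1 mA

Assume active. Base-emitter loop: I_B = (V_BB − V_BE)/(R_B + (β+1)R_E) = (2.1 − 0.7)/(180 + 201×0.33) = 0.00568 mA.
I_C = β·I_B = 200×0.00568 = 1.14 mA.
V_CE = V_CC − I_C·R_C − I_E·R_E = 9.9 − 1.14×3.3 − 1.14×0.33 = 5.77 V > V_CE(sat), so the active-region assumption holds.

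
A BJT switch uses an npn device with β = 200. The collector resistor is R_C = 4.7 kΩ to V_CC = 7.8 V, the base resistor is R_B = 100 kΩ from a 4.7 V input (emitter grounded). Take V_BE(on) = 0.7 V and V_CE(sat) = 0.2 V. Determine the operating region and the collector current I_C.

Assume active: I_B = (4.7 − 0.7)/100 = 0.04 mA, giving I_C = β·I_B = 8 mA.
But then V_CE = 7.8 − 8×4.7 = -29.8 V < V_CE(sat) = 0.2 V — impossible in the active region.
So the transistor is saturated. With V_CE = 0.2 V, I_C = (V_CC − 0.2)/R_C = 7.6/4.7 = 1.62 mA.
Check: β·I_B = 8 mA > I_C = 1.62 mA, confirming saturation.

saturation; I_C ≈ 1.6 mA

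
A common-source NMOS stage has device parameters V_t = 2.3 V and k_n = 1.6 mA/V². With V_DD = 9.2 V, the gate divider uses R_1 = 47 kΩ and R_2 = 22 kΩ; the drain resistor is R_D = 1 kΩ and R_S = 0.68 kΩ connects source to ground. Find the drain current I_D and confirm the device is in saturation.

I_D ≈ 0.2 mA

V_G = V_DD·R_2/(R_1+R_2) = 9.2×22/69 = 2.93 V.
Assume saturation: I_D = (k_n/2)(V_GS − V_t)² with V_GS = V_G − I_D·R_S = 2.93 − 0.68·I_D.
Substituting gives 0.37·I_D² − 1.69·I_D + 0.321 = 0, with roots I_D = 0.199 or 4.37 mA.
The root I_D = 4.37 mA gives V_GS = -0.0365 V ≤ V_t, so take I_D = 0.199 mA.
Then V_GS = 2.8 V and V_DS = V_DD − I_D(R_D+R_S) = 9.2 − 0.199×1.68 = 8.87 V.
Saturation requires V_DS ≥ V_GS − V_t = 0.498 V; 8.87 ≥ 0.498 ✓.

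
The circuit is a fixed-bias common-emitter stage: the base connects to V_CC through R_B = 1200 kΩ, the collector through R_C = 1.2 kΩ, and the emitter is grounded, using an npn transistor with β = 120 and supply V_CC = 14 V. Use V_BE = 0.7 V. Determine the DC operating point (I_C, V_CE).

Base loop: V_CC = I_B·R_B + V_BE, so I_B = (14 − 0.7)/1200 kΩ = 0.0111 mA.
In the active region I_C = β·I_B = 120 × 0.0111 = 1.33 mA.
Collector loop: V_CE = V_CC − I_C·R_C = 14 − 1.33×1.2 = 12.4 V.
Since V_CE = 12.4 V > V_CE(sat) ≈ 0.2 V, the transistor is in the active region as assumed.

I_C ≈ 1.3 mA, V_CE ≈ 12 V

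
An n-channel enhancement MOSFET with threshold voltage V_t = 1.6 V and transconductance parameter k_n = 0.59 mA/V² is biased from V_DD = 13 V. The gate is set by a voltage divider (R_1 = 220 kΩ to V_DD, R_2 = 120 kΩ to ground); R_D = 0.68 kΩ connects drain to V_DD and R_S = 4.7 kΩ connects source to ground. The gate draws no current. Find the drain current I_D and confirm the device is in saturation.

V_G = V_DD·R_2/(R_1+R_2) = 13×120/340 = 4.59 V.
Assume saturation: I_D = (k_n/2)(V_GS − V_t)² with V_GS = V_G − I_D·R_S = 4.59 − 4.7·I_D.
Substituting gives 6.52·I_D² − 9.29·I_D + 2.63 = 0, with roots I_D = 0.391 or 1.03 mA.
The root I_D = 1.03 mA gives V_GS = -0.272 V ≤ V_t, so take I_D = 0.391 mA.
Then V_GS = 2.75 V and V_DS = V_DD − I_D(R_D+R_S) = 13 − 0.391×5.38 = 10.9 V.
Saturation requires V_DS ≥ V_GS − V_t = 1.15 V; 10.9 ≥ 1.15 ✓.

I_D ≈ 0.39 mA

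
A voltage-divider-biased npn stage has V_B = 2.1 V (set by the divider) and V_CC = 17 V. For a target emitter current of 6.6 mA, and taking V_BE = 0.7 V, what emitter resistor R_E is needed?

R_E ≈ 0.21 kΩ

V_E = V_B − V_BE = 2.1 − 0.7 = 1.4 V.
R_E = V_E / I_E = 1.4 / 6.6 = 0.212 kΩ.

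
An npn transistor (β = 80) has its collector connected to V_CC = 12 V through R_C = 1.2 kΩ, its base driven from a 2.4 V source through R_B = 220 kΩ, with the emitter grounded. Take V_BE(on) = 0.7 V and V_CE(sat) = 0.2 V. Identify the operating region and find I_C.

Assume active. Base-emitter loop: I_B = (V_BB − V_BE)/R_B = (2.4 − 0.7)/220 = 0.00773 mA.
I_C = β·I_B = 80×0.00773 = 0.618 mA.
V_CE = V_CC − I_C·R_C = 12 − 0.618×1.2 = 11.3 V > V_CE(sat), so the active-region assumption holds.

active; I_C ≈ 0.62 mA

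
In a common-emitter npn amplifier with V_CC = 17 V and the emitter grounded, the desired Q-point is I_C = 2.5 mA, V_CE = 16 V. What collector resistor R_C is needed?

R_C ≈ 0.4 kΩ

Collector loop: V_CC = I_C·R_C + V_CE.
R_C = (V_CC − V_CE)/I_C = (17 − 16)/2.5 = 0.4 kΩ.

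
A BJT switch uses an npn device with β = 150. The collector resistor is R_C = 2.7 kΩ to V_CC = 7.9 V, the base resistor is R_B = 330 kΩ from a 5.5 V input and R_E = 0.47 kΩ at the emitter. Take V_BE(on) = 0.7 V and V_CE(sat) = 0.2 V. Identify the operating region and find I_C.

active; I_C ≈ 1.8 mA

Assume active. Base-emitter loop: I_B = (V_BB − V_BE)/(R_B + (β+1)R_E) = (5.5 − 0.7)/(330 + 151×0.47) = 0.012 mA.
I_C = β·I_B = 150×0.012 = 1.8 mA.
V_CE = V_CC − I_C·R_C − I_E·R_E = 7.9 − 1.8×2.7 − 1.81×0.47 = 2.2 V > V_CE(sat), so the active-region assumption holds.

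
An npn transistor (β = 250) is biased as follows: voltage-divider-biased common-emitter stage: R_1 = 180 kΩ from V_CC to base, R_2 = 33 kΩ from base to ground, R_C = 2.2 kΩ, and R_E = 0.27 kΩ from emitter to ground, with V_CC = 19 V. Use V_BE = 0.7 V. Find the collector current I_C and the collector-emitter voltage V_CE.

I_C ≈ 5.9 mA, V_CE ≈ 4.5 V

Thevenize the base divider: V_Th = V_CC·R_2/(R_1+R_2) = 19×33/213 = 2.94 V, R_Th = R_1‖R_2 = 27.9 kΩ.
Base-emitter loop: V_Th = I_B·R_Th + V_BE + (β+1)I_B·R_E, so I_B = (2.94 − 0.7) / (27.9 + 251×0.27) = 0.0235 mA.
I_C = β·I_B = 250×0.0235 = 5.86 mA, and I_E = (β+1)I_B = 5.89 mA.
V_CE = V_CC − I_C·R_C − I_E·R_E = 19 − 5.86×2.2 − 5.89×0.27 = 4.51 V.
V_CE = 4.51 V > 0.2 V confirms active-region operation.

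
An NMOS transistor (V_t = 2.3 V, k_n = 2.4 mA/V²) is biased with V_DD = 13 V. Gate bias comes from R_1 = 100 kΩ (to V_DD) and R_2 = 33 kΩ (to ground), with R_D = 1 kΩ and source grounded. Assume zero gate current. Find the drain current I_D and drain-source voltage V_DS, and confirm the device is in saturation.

V_G = V_DD·R_2/(R_1+R_2) = 13×33/133 = 3.23 V. With the source grounded, V_GS = V_G = 3.23 V.
Assume saturation: I_D = (k_n/2)(V_GS − V_t)² = (2.4/2)×(3.23 − 2.3)² = 1.2×0.926² = 1.03 mA.
V_DS = V_DD − I_D·R_D = 13 − 1.03×1 = 12 V.
Saturation requires V_DS ≥ V_GS − V_t = 0.926 V; 12 ≥ 0.926 ✓.

I_D ≈ 1 mA, V_DS ≈ 12 V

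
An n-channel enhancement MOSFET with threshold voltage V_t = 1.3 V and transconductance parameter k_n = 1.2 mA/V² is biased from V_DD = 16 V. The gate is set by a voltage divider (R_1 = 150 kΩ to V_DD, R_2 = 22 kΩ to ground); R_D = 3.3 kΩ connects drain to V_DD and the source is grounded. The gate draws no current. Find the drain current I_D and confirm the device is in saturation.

I_D ≈ 0.33 mA

V_G = V_DD·R_2/(R_1+R_2) = 16×22/172 = 2.05 V. With the source grounded, V_GS = V_G = 2.05 V.
Assume saturation: I_D = (k_n/2)(V_GS − V_t)² = (1.2/2)×(2.05 − 1.3)² = 0.6×0.747² = 0.334 mA.
V_DS = V_DD − I_D·R_D = 16 − 0.334×3.3 = 14.9 V.
Saturation requires V_DS ≥ V_GS − V_t = 0.747 V; 14.9 ≥ 0.747 ✓.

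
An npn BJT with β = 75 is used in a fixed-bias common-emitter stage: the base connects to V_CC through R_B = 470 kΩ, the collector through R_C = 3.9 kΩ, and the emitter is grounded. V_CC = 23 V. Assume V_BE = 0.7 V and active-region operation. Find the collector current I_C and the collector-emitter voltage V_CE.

Base loop: V_CC = I_B·R_B + V_BE, so I_B = (23 − 0.7)/470 kΩ = 0.0474 mA.
In the active region I_C = β·I_B = 75 × 0.0474 = 3.56 mA.
Collector loop: V_CE = V_CC − I_C·R_C = 23 − 3.56×3.9 = 9.12 V.
Since V_CE = 9.12 V > V_CE(sat) ≈ 0.2 V, the transistor is in the active region as assumed.

I_C ≈ 3.6 mA, V_CE ≈ 9.1 V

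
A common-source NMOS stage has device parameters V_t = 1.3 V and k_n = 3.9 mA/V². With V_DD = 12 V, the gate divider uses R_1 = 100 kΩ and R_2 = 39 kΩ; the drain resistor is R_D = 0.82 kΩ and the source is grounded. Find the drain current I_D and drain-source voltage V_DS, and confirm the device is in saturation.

V_G = V_DD·R_2/(R_1+R_2) = 12×39/139 = 3.37 V. With the source grounded, V_GS = V_G = 3.37 V.
Assume saturation: I_D = (k_n/2)(V_GS − V_t)² = (3.9/2)×(3.37 − 1.3)² = 1.95×2.07² = 8.33 mA.
V_DS = V_DD − I_D·R_D = 12 − 8.33×0.82 = 5.17 V.
Saturation requires V_DS ≥ V_GS − V_t = 2.07 V; 5.17 ≥ 2.07 ✓.

I_D ≈ 8.3 mA, V_DS ≈ 5.2 V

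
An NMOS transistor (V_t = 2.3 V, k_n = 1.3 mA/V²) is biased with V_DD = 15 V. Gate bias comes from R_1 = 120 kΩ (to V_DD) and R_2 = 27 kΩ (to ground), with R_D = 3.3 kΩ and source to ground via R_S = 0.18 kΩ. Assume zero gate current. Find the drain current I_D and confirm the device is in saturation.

I_D ≈ 0.12 mA

V_G = V_DD·R_2/(R_1+R_2) = 15×27/147 = 2.76 V.
Assume saturation: I_D = (k_n/2)(V_GS − V_t)² with V_GS = V_G − I_D·R_S = 2.76 − 0.18·I_D.
Substituting gives 0.0211·I_D² − 1.11·I_D + 0.135 = 0, with roots I_D = 0.122 or 52.4 mA.
The root I_D = 52.4 mA gives V_GS = -6.68 V ≤ V_t, so take I_D = 0.122 mA.
Then V_GS = 2.73 V and V_DS = V_DD − I_D(R_D+R_S) = 15 − 0.122×3.48 = 14.6 V.
Saturation requires V_DS ≥ V_GS − V_t = 0.433 V; 14.6 ≥ 0.433 ✓.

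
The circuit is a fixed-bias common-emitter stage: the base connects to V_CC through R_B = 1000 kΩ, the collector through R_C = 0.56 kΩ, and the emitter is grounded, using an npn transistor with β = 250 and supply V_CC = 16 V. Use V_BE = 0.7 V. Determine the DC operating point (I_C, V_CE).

I_C ≈ 3.8 mA, V_CE ≈ 14 V

Base loop: V_CC = I_B·R_B + V_BE, so I_B = (16 − 0.7)/1000 kΩ = 0.0153 mA.
In the active region I_C = β·I_B = 250 × 0.0153 = 3.83 mA.
Collector loop: V_CE = V_CC − I_C·R_C = 16 − 3.83×0.56 = 13.9 V.
Since V_CE = 13.9 V > V_CE(sat) ≈ 0.2 V, the transistor is in the active region as assumed.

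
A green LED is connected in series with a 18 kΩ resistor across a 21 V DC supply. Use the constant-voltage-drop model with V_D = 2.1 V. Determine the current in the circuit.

I ≈ 1 mA

KVL around the loop: 21 = V_D + I·R = 2.1 + I × 18 kΩ.
So I = (21 − 2.1) / 18 kΩ = 18.9 / 18 = 1.05 mA.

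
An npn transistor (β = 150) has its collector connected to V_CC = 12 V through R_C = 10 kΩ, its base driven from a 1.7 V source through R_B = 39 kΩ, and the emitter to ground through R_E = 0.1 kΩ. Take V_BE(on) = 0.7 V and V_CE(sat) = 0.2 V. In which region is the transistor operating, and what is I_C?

saturation; I_C ≈ 1.2 mA

Assume active: I_B = (1.7 − 0.7)/(39 + 151×0.1) = 0.0185 mA, I_C = β·I_B = 2.77 mA.
Then V_CE = 12 − 2.77×10 − 2.79×0.1 = -16 V < 0.2 V — the active assumption fails.
Re-solve with V_CE = 0.2 V. KCL at the emitter: V_E/R_E = (V_BB−0.7−V_E)/R_B + (V_CC−0.2−V_E)/R_C, giving V_E = 0.119 V.
I_C = (V_CC − 0.2 − V_E)/R_C = (11.8 − 0.119)/10 = 1.17 mA.
Check: I_B = (1 − 0.119)/39 = 0.0226 mA, and β·I_B = 3.39 mA > I_C, confirming saturation.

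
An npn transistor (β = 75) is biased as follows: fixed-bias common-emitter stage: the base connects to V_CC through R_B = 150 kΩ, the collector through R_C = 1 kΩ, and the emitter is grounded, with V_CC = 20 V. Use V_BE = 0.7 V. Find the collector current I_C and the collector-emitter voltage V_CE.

Base loop: V_CC = I_B·R_B + V_BE, so I_B = (20 − 0.7)/150 kΩ = 0.129 mA.
In the active region I_C = β·I_B = 75 × 0.129 = 9.65 mA.
Collector loop: V_CE = V_CC − I_C·R_C = 20 − 9.65×1 = 10.3 V.
Since V_CE = 10.3 V > V_CE(sat) ≈ 0.2 V, the transistor is in the active region as assumed.

I_C ≈ 9.7 mA, V_CE ≈ 10 V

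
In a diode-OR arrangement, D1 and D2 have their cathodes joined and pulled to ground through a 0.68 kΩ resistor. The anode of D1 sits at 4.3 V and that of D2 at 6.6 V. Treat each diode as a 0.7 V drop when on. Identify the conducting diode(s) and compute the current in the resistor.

Assume both conduct. Then node N would need to be at both 4.3−0.7 = 3.6 V and 6.6−0.7 = 5.9 V, which is impossible.
Assume only D2 conducts: V_N = 6.6 − 0.7 = 5.9 V, so I_R = 5.9/0.68 = 8.68 mA.
Check D1: its anode-to-cathode voltage is 4.3 − 5.9 = -1.6 V < 0.7 V, so it is off. The assumption is consistent.

Only D2 conducts; I_R ≈ 8.7 mA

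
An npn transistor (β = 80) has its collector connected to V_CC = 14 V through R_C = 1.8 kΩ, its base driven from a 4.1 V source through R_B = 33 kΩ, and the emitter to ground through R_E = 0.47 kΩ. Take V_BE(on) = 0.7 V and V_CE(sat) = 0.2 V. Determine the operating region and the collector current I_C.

active; I_C ≈ 3.8 mA

Assume active. Base-emitter loop: I_B = (V_BB − V_BE)/(R_B + (β+1)R_E) = (4.1 − 0.7)/(33 + 81×0.47) = 0.0478 mA.
I_C = β·I_B = 80×0.0478 = 3.83 mA.
V_CE = V_CC − I_C·R_C − I_E·R_E = 14 − 3.83×1.8 − 3.88×0.47 = 5.29 V > V_CE(sat), so the active-region assumption holds.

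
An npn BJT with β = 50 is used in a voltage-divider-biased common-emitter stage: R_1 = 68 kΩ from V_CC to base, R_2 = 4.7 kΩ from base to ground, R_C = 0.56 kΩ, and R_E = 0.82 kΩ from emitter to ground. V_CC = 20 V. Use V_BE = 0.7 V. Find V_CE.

V_CE ≈ 19 V

Thevenize the base divider: V_Th = V_CC·R_2/(R_1+R_2) = 20×4.7/72.7 = 1.29 V, R_Th = R_1‖R_2 = 4.4 kΩ.
Base-emitter loop: V_Th = I_B·R_Th + V_BE + (β+1)I_B·R_E, so I_B = (1.29 − 0.7) / (4.4 + 51×0.82) = 0.0128 mA.
I_C = β·I_B = 50×0.0128 = 0.642 mA, and I_E = (β+1)I_B = 0.654 mA.
V_CE = V_CC − I_C·R_C − I_E·R_E = 20 − 0.642×0.56 − 0.654×0.82 = 19.1 V.
V_CE = 19.1 V > 0.2 V confirms active-region operation.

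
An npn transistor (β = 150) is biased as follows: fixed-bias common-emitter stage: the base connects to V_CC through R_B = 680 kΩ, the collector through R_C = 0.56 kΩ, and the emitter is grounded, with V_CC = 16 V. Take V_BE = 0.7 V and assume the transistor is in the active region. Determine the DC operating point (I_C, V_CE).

I_C ≈ 3.4 mA, V_CE ≈ 14 V

Base loop: V_CC = I_B·R_B + V_BE, so I_B = (16 − 0.7)/680 kΩ = 0.0225 mA.
In the active region I_C = β·I_B = 150 × 0.0225 = 3.38 mA.
Collector loop: V_CE = V_CC − I_C·R_C = 16 − 3.38×0.56 = 14.1 V.
Since V_CE = 14.1 V > V_CE(sat) ≈ 0.2 V, the transistor is in the active region as assumed.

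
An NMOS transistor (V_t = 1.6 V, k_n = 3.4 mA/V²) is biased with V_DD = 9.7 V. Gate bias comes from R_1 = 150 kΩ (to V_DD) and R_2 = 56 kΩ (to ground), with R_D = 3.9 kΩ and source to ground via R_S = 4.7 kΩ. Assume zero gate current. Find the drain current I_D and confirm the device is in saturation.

I_D ≈ 0.16 mA

V_G = V_DD·R_2/(R_1+R_2) = 9.7×56/206 = 2.64 V.
Assume saturation: I_D = (k_n/2)(V_GS − V_t)² with V_GS = V_G − I_D·R_S = 2.64 − 4.7·I_D.
Substituting gives 37.6·I_D² − 17.6·I_D + 1.83 = 0, with roots I_D = 0.156 or 0.312 mA.
The root I_D = 0.312 mA gives V_GS = 1.17 V ≤ V_t, so take I_D = 0.156 mA.
Then V_GS = 1.9 V and V_DS = V_DD − I_D(R_D+R_S) = 9.7 − 0.156×8.6 = 8.36 V.
Saturation requires V_DS ≥ V_GS − V_t = 0.303 V; 8.36 ≥ 0.303 ✓.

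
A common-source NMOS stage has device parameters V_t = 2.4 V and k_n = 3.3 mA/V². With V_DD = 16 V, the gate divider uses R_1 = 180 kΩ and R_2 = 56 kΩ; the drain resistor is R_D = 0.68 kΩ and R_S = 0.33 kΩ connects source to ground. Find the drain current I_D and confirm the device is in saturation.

V_G = V_DD·R_2/(R_1+R_2) = 16×56/236 = 3.8 V.
Assume saturation: I_D = (k_n/2)(V_GS − V_t)² with V_GS = V_G − I_D·R_S = 3.8 − 0.33·I_D.
Substituting gives 0.18·I_D² − 2.52·I_D + 3.22 = 0, with roots I_D = 1.42 or 12.6 mA.
The root I_D = 12.6 mA gives V_GS = -0.364 V ≤ V_t, so take I_D = 1.42 mA.
Then V_GS = 3.33 V and V_DS = V_DD − I_D(R_D+R_S) = 16 − 1.42×1.01 = 14.6 V.
Saturation requires V_DS ≥ V_GS − V_t = 0.928 V; 14.6 ≥ 0.928 ✓.

I_D ≈ 1.4 mA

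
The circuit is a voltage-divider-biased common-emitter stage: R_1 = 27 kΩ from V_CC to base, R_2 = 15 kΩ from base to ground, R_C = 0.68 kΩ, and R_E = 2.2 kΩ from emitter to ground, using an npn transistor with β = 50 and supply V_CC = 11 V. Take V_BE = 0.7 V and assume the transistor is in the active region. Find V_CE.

V_CE ≈ 7.1 V

Thevenize the base divider: V_Th = V_CC·R_2/(R_1+R_2) = 11×15/42 = 3.93 V, R_Th = R_1‖R_2 = 9.64 kΩ.
Base-emitter loop: V_Th = I_B·R_Th + V_BE + (β+1)I_B·R_E, so I_B = (3.93 − 0.7) / (9.64 + 51×2.2) = 0.0265 mA.
I_C = β·I_B = 50×0.0265 = 1.32 mA, and I_E = (β+1)I_B = 1.35 mA.
V_CE = V_CC − I_C·R_C − I_E·R_E = 11 − 1.32×0.68 − 1.35×2.2 = 7.13 V.
V_CE = 7.13 V > 0.2 V confirms active-region operation.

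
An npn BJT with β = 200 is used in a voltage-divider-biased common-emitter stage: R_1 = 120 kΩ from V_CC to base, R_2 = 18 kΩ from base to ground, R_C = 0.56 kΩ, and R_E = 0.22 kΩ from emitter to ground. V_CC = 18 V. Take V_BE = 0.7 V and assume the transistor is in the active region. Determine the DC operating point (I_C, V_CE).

I_C ≈ 5.5 mA, V_CE ≈ 14 V

Thevenize the base divider: V_Th = V_CC·R_2/(R_1+R_2) = 18×18/138 = 2.35 V, R_Th = R_1‖R_2 = 15.7 kΩ.
Base-emitter loop: V_Th = I_B·R_Th + V_BE + (β+1)I_B·R_E, so I_B = (2.35 − 0.7) / (15.7 + 201×0.22) = 0.0275 mA.
I_C = β·I_B = 200×0.0275 = 5.5 mA, and I_E = (β+1)I_B = 5.53 mA.
V_CE = V_CC − I_C·R_C − I_E·R_E = 18 − 5.5×0.56 − 5.53×0.22 = 13.7 V.
V_CE = 13.7 V > 0.2 V confirms active-region operation.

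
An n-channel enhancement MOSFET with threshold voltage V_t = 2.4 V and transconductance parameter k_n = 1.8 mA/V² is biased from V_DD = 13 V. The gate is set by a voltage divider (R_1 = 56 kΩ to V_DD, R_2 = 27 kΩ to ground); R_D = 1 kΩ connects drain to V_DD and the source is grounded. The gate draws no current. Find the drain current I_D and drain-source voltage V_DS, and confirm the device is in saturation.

V_G = V_DD·R_2/(R_1+R_2) = 13×27/83 = 4.23 V. With the source grounded, V_GS = V_G = 4.23 V.
Assume saturation: I_D = (k_n/2)(V_GS − V_t)² = (1.8/2)×(4.23 − 2.4)² = 0.9×1.83² = 3.01 mA.
V_DS = V_DD − I_D·R_D = 13 − 3.01×1 = 9.99 V.
Saturation requires V_DS ≥ V_GS − V_t = 1.83 V; 9.99 ≥ 1.83 ✓.

I_D ≈ 3 mA, V_DS ≈ 10 V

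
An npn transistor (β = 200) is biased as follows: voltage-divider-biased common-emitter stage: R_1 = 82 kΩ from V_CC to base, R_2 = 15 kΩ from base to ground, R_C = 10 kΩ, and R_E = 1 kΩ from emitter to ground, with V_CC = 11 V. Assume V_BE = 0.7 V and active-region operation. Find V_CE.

V_CE ≈ 0.69 V

Thevenize the base divider: V_Th = V_CC·R_2/(R_1+R_2) = 11×15/97 = 1.7 V, R_Th = R_1‖R_2 = 12.7 kΩ.
Base-emitter loop: V_Th = I_B·R_Th + V_BE + (β+1)I_B·R_E, so I_B = (1.7 − 0.7) / (12.7 + 201×1) = 0.00468 mA.
I_C = β·I_B = 200×0.00468 = 0.937 mA, and I_E = (β+1)I_B = 0.942 mA.
V_CE = V_CC − I_C·R_C − I_E·R_E = 11 − 0.937×10 − 0.942×1 = 0.689 V.
V_CE = 0.689 V > 0.2 V confirms active-region operation.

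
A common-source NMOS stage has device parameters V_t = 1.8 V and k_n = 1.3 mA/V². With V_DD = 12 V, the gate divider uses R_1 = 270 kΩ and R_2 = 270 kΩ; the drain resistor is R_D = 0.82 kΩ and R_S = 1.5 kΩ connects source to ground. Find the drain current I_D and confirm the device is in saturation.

V_G = V_DD·R_2/(R_1+R_2) = 12×270/540 = 6 V.
Assume saturation: I_D = (k_n/2)(V_GS − V_t)² with V_GS = V_G − I_D·R_S = 6 − 1.5·I_D.
Substituting gives 1.46·I_D² − 9.19·I_D + 11.5 = 0, with roots I_D = 1.72 or 4.57 mA.
The root I_D = 4.57 mA gives V_GS = -0.851 V ≤ V_t, so take I_D = 1.72 mA.
Then V_GS = 3.43 V and V_DS = V_DD − I_D(R_D+R_S) = 12 − 1.72×2.32 = 8.02 V.
Saturation requires V_DS ≥ V_GS − V_t = 1.63 V; 8.02 ≥ 1.63 ✓.

I_D ≈ 1.7 mA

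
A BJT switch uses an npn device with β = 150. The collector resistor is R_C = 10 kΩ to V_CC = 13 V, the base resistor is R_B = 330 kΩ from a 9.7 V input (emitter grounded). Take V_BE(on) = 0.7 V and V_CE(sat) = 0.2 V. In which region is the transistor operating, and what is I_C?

Assume active: I_B = (9.7 − 0.7)/330 = 0.0273 mA, giving I_C = β·I_B = 4.09 mA.
But then V_CE = 13 − 4.09×10 = -27.9 V < V_CE(sat) = 0.2 V — impossible in the active region.
So the transistor is saturated. With V_CE = 0.2 V, I_C = (V_CC − 0.2)/R_C = 12.8/10 = 1.28 mA.
Check: β·I_B = 4.09 mA > I_C = 1.28 mA, confirming saturation.

saturation; I_C ≈ 1.3 mA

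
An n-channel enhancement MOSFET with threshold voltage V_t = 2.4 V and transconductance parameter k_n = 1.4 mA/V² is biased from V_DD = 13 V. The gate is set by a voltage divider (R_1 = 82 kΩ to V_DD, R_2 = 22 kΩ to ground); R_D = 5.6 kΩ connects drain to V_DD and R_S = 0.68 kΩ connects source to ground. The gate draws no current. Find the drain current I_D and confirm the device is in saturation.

V_G = V_DD·R_2/(R_1+R_2) = 13×22/104 = 2.75 V.
Assume saturation: I_D = (k_n/2)(V_GS − V_t)² with V_GS = V_G − I_D·R_S = 2.75 − 0.68·I_D.
Substituting gives 0.324·I_D² − 1.33·I_D + 0.0858 = 0, with roots I_D = 0.0654 or 4.05 mA.
The root I_D = 4.05 mA gives V_GS = -0.0064 V ≤ V_t, so take I_D = 0.0654 mA.
Then V_GS = 2.71 V and V_DS = V_DD − I_D(R_D+R_S) = 13 − 0.0654×6.28 = 12.6 V.
Saturation requires V_DS ≥ V_GS − V_t = 0.306 V; 12.6 ≥ 0.306 ✓.

I_D ≈ 0.065 mA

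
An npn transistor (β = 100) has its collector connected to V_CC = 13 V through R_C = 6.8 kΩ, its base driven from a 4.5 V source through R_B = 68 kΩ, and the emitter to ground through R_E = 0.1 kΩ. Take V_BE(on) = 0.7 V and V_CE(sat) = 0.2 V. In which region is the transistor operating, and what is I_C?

Assume active: I_B = (4.5 − 0.7)/(68 + 101×0.1) = 0.0487 mA, I_C = β·I_B = 4.87 mA.
Then V_CE = 13 − 4.87×6.8 − 4.91×0.1 = -20.6 V < 0.2 V — the active assumption fails.
Re-solve with V_CE = 0.2 V. KCL at the emitter: V_E/R_E = (V_BB−0.7−V_E)/R_B + (V_CC−0.2−V_E)/R_C, giving V_E = 0.191 V.
I_C = (V_CC − 0.2 − V_E)/R_C = (12.8 − 0.191)/6.8 = 1.85 mA.
Check: I_B = (3.8 − 0.191)/68 = 0.0531 mA, and β·I_B = 5.31 mA > I_C, confirming saturation.

saturation; I_C ≈ 1.9 mA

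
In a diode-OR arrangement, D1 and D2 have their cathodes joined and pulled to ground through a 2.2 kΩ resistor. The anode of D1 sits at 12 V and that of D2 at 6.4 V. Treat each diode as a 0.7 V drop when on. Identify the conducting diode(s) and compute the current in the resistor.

Only D1 conducts; I_R ≈ 5.1 mA

Assume both conduct. Then node N would need to be at both 12−0.7 = 11.3 V and 6.4−0.7 = 5.7 V, which is impossible.
Assume only D1 conducts: V_N = 12 − 0.7 = 11.3 V, so I_R = 11.3/2.2 = 5.14 mA.
Check D2: its anode-to-cathode voltage is 6.4 − 11.3 = -4.9 V < 0.7 V, so it is off. The assumption is consistent.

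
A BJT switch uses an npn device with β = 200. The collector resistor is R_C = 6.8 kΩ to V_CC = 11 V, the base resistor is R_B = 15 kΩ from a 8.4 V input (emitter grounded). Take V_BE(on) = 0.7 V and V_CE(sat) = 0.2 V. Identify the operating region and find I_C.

saturation; I_C ≈ 1.6 mA

Assume active: I_B = (8.4 − 0.7)/15 = 0.513 mA, giving I_C = β·I_B = 103 mA.
But then V_CE = 11 − 103×6.8 = -687 V < V_CE(sat) = 0.2 V — impossible in the active region.
So the transistor is saturated. With V_CE = 0.2 V, I_C = (V_CC − 0.2)/R_C = 10.8/6.8 = 1.59 mA.
Check: β·I_B = 103 mA > I_C = 1.59 mA, confirming saturation.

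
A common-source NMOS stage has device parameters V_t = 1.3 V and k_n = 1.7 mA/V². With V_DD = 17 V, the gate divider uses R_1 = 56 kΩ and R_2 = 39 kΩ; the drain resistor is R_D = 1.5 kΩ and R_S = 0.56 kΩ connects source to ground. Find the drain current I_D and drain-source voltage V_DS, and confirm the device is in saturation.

I_D ≈ 5.6 mA, V_DS ≈ 5.5 V

V_G = V_DD·R_2/(R_1+R_2) = 17×39/95 = 6.98 V.
Assume saturation: I_D = (k_n/2)(V_GS − V_t)² with V_GS = V_G − I_D·R_S = 6.98 − 0.56·I_D.
Substituting gives 0.267·I_D² − 6.41·I_D + 27.4 = 0, with roots I_D = 5.57 or 18.5 mA.
The root I_D = 18.5 mA gives V_GS = -3.36 V ≤ V_t, so take I_D = 5.57 mA.
Then V_GS = 3.86 V and V_DS = V_DD − I_D(R_D+R_S) = 17 − 5.57×2.06 = 5.53 V.
Saturation requires V_DS ≥ V_GS − V_t = 2.56 V; 5.53 ≥ 2.56 ✓.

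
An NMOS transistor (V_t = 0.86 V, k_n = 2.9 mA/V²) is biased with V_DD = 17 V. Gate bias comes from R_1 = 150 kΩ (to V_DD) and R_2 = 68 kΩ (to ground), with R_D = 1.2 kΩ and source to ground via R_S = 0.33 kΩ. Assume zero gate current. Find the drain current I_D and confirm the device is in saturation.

V_G = V_DD·R_2/(R_1+R_2) = 17×68/218 = 5.3 V.
Assume saturation: I_D = (k_n/2)(V_GS − V_t)² with V_GS = V_G − I_D·R_S = 5.3 − 0.33·I_D.
Substituting gives 0.158·I_D² − 5.25·I_D + 28.6 = 0, with roots I_D = 6.87 or 26.4 mA.
The root I_D = 26.4 mA gives V_GS = -3.41 V ≤ V_t, so take I_D = 6.87 mA.
Then V_GS = 3.04 V and V_DS = V_DD − I_D(R_D+R_S) = 17 − 6.87×1.53 = 6.49 V.
Saturation requires V_DS ≥ V_GS − V_t = 2.18 V; 6.49 ≥ 2.18 ✓.

I_D ≈ 6.9 mA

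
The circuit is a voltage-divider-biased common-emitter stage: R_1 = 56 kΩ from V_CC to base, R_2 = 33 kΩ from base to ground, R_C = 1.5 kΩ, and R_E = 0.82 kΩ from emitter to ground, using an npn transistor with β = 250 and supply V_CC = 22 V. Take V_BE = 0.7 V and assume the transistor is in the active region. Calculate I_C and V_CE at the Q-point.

I_C ≈ 8.2 mA, V_CE ≈ 2.9 V

Thevenize the base divider: V_Th = V_CC·R_2/(R_1+R_2) = 22×33/89 = 8.16 V, R_Th = R_1‖R_2 = 20.8 kΩ.
Base-emitter loop: V_Th = I_B·R_Th + V_BE + (β+1)I_B·R_E, so I_B = (8.16 − 0.7) / (20.8 + 251×0.82) = 0.0329 mA.
I_C = β·I_B = 250×0.0329 = 8.23 mA, and I_E = (β+1)I_B = 8.26 mA.
V_CE = V_CC − I_C·R_C − I_E·R_E = 22 − 8.23×1.5 − 8.26×0.82 = 2.88 V.
V_CE = 2.88 V > 0.2 V confirms active-region operation.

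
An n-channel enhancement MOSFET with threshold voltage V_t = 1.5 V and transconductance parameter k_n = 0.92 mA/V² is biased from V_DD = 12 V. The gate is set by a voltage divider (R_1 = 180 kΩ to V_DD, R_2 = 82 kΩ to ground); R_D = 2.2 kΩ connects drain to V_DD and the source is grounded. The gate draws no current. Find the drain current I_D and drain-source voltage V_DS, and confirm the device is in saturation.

V_G = V_DD·R_2/(R_1+R_2) = 12×82/262 = 3.76 V. With the source grounded, V_GS = V_G = 3.76 V.
Assume saturation: I_D = (k_n/2)(V_GS − V_t)² = (0.92/2)×(3.76 − 1.5)² = 0.46×2.26² = 2.34 mA.
V_DS = V_DD − I_D·R_D = 12 − 2.34×2.2 = 6.85 V.
Saturation requires V_DS ≥ V_GS − V_t = 2.26 V; 6.85 ≥ 2.26 ✓.

I_D ≈ 2.3 mA, V_DS ≈ 6.9 V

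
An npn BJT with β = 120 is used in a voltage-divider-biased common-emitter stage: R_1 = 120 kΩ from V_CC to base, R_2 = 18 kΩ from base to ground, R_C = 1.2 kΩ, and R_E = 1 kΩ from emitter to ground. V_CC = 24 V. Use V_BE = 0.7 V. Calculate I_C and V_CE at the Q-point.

Thevenize the base divider: V_Th = V_CC·R_2/(R_1+R_2) = 24×18/138 = 3.13 V, R_Th = R_1‖R_2 = 15.7 kΩ.
Base-emitter loop: V_Th = I_B·R_Th + V_BE + (β+1)I_B·R_E, so I_B = (3.13 − 0.7) / (15.7 + 121×1) = 0.0178 mA.
I_C = β·I_B = 120×0.0178 = 2.13 mA, and I_E = (β+1)I_B = 2.15 mA.
V_CE = V_CC − I_C·R_C − I_E·R_E = 24 − 2.13×1.2 − 2.15×1 = 19.3 V.
V_CE = 19.3 V > 0.2 V confirms active-region operation.

I_C ≈ 2.1 mA, V_CE ≈ 19 V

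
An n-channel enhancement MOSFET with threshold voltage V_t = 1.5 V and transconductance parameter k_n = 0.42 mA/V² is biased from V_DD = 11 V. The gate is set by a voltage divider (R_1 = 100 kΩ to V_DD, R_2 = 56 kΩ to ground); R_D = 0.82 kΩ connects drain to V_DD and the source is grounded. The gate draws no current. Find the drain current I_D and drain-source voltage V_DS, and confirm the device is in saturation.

I_D ≈ 1.3 mA, V_DS ≈ 10 V

V_G = V_DD·R_2/(R_1+R_2) = 11×56/156 = 3.95 V. With the source grounded, V_GS = V_G = 3.95 V.
Assume saturation: I_D = (k_n/2)(V_GS − V_t)² = (0.42/2)×(3.95 − 1.5)² = 0.21×2.45² = 1.26 mA.
V_DS = V_DD − I_D·R_D = 11 − 1.26×0.82 = 9.97 V.
Saturation requires V_DS ≥ V_GS − V_t = 2.45 V; 9.97 ≥ 2.45 ✓.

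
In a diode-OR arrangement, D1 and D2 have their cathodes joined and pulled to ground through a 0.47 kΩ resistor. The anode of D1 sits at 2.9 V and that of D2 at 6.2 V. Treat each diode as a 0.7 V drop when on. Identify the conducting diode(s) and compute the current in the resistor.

Only D2 conducts; I_R ≈ 12 mA

Assume both conduct. Then node N would need to be at both 2.9−0.7 = 2.2 V and 6.2−0.7 = 5.5 V, which is impossible.
Assume only D2 conducts: V_N = 6.2 − 0.7 = 5.5 V, so I_R = 5.5/0.47 = 11.7 mA.
Check D1: its anode-to-cathode voltage is 2.9 − 5.5 = -2.6 V < 0.7 V, so it is off. The assumption is consistent.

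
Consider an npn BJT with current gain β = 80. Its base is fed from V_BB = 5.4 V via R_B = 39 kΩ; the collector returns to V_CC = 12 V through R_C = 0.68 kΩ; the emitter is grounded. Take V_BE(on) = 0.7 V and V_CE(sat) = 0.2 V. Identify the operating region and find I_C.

active; I_C ≈ 9.6 mA

Assume active. Base-emitter loop: I_B = (V_BB − V_BE)/R_B = (5.4 − 0.7)/39 = 0.121 mA.
I_C = β·I_B = 80×0.121 = 9.64 mA.
V_CE = V_CC − I_C·R_C = 12 − 9.64×0.68 = 5.44 V > V_CE(sat), so the active-region assumption holds.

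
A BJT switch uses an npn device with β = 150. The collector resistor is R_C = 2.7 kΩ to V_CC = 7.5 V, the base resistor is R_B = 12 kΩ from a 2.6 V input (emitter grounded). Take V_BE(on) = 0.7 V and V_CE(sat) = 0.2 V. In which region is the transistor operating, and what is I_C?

Assume active: I_B = (2.6 − 0.7)/12 = 0.158 mA, giving I_C = β·I_B = 23.8 mA.
But then V_CE = 7.5 − 23.8×2.7 = -56.6 V < V_CE(sat) = 0.2 V — impossible in the active region.
So the transistor is saturated. With V_CE = 0.2 V, I_C = (V_CC − 0.2)/R_C = 7.3/2.7 = 2.7 mA.
Check: β·I_B = 23.8 mA > I_C = 2.7 mA, confirming saturation.

saturation; I_C ≈ 2.7 mA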